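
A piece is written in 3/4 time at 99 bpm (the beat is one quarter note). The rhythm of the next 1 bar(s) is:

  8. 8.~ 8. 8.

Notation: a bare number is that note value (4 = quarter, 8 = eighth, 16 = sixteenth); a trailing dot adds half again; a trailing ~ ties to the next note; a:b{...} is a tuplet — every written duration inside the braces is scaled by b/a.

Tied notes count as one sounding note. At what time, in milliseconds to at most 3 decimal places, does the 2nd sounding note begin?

1. 0.0ms @ 0 + 454.545ms (3/4)
2. 454.545ms @ 3/4 + 909.091ms (3/2)
3. 1363.636ms @ 9/4 + 454.545ms (3/4)

note 2 onset = 3/4b = 454.545ms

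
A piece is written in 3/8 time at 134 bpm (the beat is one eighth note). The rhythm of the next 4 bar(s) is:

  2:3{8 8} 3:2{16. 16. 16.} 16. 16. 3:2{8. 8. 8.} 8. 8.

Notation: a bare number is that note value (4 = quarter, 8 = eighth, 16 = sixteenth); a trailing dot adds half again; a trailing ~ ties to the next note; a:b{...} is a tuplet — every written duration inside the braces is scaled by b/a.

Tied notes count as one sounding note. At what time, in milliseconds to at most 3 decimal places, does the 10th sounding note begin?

note 10 onset = 8b = 3582.09ms

1. 0.0ms @ 0 + 671.642ms (3/2)
2. 671.642ms @ 3/2 + 671.642ms (3/2)
3. 1343.284ms @ 3 + 223.881ms (1/2)
4. 1567.164ms @ 7/2 + 223.881ms (1/2)
5. 1791.045ms @ 4 + 223.881ms (1/2)
6. 2014.925ms @ 9/2 + 335.821ms (3/4)
7. 2350.746ms @ 21/4 + 335.821ms (3/4)
8. 2686.567ms @ 6 + 447.761ms (1)
9. 3134.328ms @ 7 + 447.761ms (1)
10. 3582.09ms @ 8 + 447.761ms (1)
11. 4029.851ms @ 9 + 671.642ms (3/2)
12. 4701.493ms @ 21/2 + 671.642ms (3/2)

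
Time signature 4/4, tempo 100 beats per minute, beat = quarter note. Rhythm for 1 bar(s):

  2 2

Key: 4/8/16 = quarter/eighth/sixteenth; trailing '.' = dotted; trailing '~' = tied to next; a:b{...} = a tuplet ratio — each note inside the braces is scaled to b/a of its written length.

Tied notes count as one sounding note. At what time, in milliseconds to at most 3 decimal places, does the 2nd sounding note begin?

1. 0.0ms @ 0 + 1200.0ms (2)
2. 1200.0ms @ 2 + 1200.0ms (2)

note 2 onset = 2b = 1200.0ms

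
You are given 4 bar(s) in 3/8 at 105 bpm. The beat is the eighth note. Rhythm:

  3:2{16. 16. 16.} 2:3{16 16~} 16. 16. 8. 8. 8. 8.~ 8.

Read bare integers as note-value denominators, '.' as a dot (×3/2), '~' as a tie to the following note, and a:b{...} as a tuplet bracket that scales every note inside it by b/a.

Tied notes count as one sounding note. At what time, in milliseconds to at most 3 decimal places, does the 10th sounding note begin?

note 10 onset = 9b = 5142.857ms

1. 0.0ms @ 0 + 285.714ms (1/2)
2. 285.714ms @ 1/2 + 285.714ms (1/2)
3. 571.429ms @ 1 + 285.714ms (1/2)
4. 857.143ms @ 3/2 + 428.571ms (3/4)
5. 1285.714ms @ 9/4 + 857.143ms (3/2)
6. 2142.857ms @ 15/4 + 428.571ms (3/4)
7. 2571.429ms @ 9/2 + 857.143ms (3/2)
8. 3428.571ms @ 6 + 857.143ms (3/2)
9. 4285.714ms @ 15/2 + 857.143ms (3/2)
10. 5142.857ms @ 9 + 1714.286ms (3)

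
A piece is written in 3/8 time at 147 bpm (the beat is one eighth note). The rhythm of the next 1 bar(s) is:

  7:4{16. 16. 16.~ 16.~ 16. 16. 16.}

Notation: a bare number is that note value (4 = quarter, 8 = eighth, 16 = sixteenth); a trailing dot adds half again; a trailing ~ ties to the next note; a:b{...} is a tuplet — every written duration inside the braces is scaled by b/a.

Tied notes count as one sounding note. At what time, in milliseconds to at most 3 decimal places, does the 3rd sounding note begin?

note 3 onset = 6/7b = 349.854ms

1. 0.0ms @ 0 + 174.927ms (3/7)
2. 174.927ms @ 3/7 + 174.927ms (3/7)
3. 349.854ms @ 6/7 + 524.781ms (9/7)
4. 874.636ms @ 15/7 + 174.927ms (3/7)
5. 1049.563ms @ 18/7 + 174.927ms (3/7)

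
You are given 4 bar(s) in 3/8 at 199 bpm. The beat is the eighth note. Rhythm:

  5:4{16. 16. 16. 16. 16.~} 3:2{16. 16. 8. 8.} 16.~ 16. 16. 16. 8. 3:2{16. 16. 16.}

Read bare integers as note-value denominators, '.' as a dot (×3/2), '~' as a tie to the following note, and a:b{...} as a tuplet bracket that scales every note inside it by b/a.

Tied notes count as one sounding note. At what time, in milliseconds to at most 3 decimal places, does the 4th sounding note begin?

1. 0.0ms @ 0 + 180.905ms (3/5)
2. 180.905ms @ 3/5 + 180.905ms (3/5)
3. 361.809ms @ 6/5 + 180.905ms (3/5)
4. 542.714ms @ 9/5 + 180.905ms (3/5)
5. 723.618ms @ 12/5 + 331.658ms (11/10)
6. 1055.276ms @ 7/2 + 150.754ms (1/2)
7. 1206.03ms @ 4 + 301.508ms (1)
8. 1507.538ms @ 5 + 301.508ms (1)
9. 1809.045ms @ 6 + 452.261ms (3/2)
10. 2261.307ms @ 15/2 + 226.131ms (3/4)
11. 2487.437ms @ 33/4 + 226.131ms (3/4)
12. 2713.568ms @ 9 + 452.261ms (3/2)
13. 3165.829ms @ 21/2 + 150.754ms (1/2)
14. 3316.583ms @ 11 + 150.754ms (1/2)
15. 3467.337ms @ 23/2 + 150.754ms (1/2)

note 4 onset = 9/5b = 542.714ms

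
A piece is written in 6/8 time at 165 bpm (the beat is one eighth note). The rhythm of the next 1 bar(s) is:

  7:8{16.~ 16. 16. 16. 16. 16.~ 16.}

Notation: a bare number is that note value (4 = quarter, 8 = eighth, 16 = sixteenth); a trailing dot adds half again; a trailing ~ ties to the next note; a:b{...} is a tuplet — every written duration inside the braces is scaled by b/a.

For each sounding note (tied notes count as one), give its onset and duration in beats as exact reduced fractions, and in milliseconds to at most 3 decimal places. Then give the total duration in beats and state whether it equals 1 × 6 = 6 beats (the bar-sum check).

1) 0.0ms=0b +623.377ms=12/7b
2) 623.377ms=12/7b +311.688ms=6/7b
3) 935.065ms=18/7b +311.688ms=6/7b
4) 1246.753ms=24/7b +311.688ms=6/7b
5) 1558.442ms=30/7b +623.377ms=12/7b
Σ=6b of 6 (165bpm 6/8) — PASS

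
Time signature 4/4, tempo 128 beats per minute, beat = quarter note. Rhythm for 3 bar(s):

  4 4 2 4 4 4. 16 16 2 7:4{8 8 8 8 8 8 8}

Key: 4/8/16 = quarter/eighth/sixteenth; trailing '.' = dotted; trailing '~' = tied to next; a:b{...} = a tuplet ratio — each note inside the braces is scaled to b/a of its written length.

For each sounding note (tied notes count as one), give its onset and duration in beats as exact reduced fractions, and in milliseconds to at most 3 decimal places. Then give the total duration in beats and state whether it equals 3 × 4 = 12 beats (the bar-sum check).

1) 0.0ms=0b +468.75ms=1b
2) 468.75ms=1b +468.75ms=1b
3) 937.5ms=2b +937.5ms=2b
4) 1875.0ms=4b +468.75ms=1b
5) 2343.75ms=5b +468.75ms=1b
6) 2812.5ms=6b +703.125ms=3/2b
7) 3515.625ms=15/2b +117.188ms=1/4b
8) 3632.812ms=31/4b +117.188ms=1/4b
9) 3750.0ms=8b +937.5ms=2b
10) 4687.5ms=10b +133.929ms=2/7b
11) 4821.429ms=72/7b +133.929ms=2/7b
12) 4955.357ms=74/7b +133.929ms=2/7b
13) 5089.286ms=76/7b +133.929ms=2/7b
14) 5223.214ms=78/7b +133.929ms=2/7b
15) 5357.143ms=80/7b +133.929ms=2/7b
16) 5491.071ms=82/7b +133.929ms=2/7b
Σ=12b of 12 (128bpm 4/4) — PASS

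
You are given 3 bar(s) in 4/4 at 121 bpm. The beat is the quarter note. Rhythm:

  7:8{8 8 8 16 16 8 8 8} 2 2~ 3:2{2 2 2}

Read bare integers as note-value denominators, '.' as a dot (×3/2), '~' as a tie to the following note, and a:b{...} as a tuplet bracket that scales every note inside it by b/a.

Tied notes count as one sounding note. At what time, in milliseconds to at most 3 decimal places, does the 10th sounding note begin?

note 10 onset = 6b = 2975.207ms

1. 0.0ms @ 0 + 283.353ms (4/7)
2. 283.353ms @ 4/7 + 283.353ms (4/7)
3. 566.706ms @ 8/7 + 283.353ms (4/7)
4. 850.059ms @ 12/7 + 141.677ms (2/7)
5. 991.736ms @ 2 + 141.677ms (2/7)
6. 1133.412ms @ 16/7 + 283.353ms (4/7)
7. 1416.765ms @ 20/7 + 283.353ms (4/7)
8. 1700.118ms @ 24/7 + 283.353ms (4/7)
9. 1983.471ms @ 4 + 991.736ms (2)
10. 2975.207ms @ 6 + 1652.893ms (10/3)
11. 4628.099ms @ 28/3 + 661.157ms (4/3)
12. 5289.256ms @ 32/3 + 661.157ms (4/3)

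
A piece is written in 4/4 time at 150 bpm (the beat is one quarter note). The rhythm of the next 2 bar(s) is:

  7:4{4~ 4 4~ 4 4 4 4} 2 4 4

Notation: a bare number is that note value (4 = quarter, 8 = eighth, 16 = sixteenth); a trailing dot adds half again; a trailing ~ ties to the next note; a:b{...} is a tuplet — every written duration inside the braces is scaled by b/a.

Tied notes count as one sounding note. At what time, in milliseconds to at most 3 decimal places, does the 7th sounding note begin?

1. 0.0ms @ 0 + 457.143ms (8/7)
2. 457.143ms @ 8/7 + 457.143ms (8/7)
3. 914.286ms @ 16/7 + 228.571ms (4/7)
4. 1142.857ms @ 20/7 + 228.571ms (4/7)
5. 1371.429ms @ 24/7 + 228.571ms (4/7)
6. 1600.0ms @ 4 + 800.0ms (2)
7. 2400.0ms @ 6 + 400.0ms (1)
8. 2800.0ms @ 7 + 400.0ms (1)

note 7 onset = 6b = 2400.0ms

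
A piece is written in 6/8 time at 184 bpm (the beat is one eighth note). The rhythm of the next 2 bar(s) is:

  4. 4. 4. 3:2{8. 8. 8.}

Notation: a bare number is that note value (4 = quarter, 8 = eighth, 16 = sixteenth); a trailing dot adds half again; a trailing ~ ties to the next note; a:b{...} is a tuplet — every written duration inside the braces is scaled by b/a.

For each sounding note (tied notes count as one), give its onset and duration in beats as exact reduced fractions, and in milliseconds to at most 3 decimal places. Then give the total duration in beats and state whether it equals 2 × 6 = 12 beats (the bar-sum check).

1) 0.0ms=0b +978.261ms=3b
2) 978.261ms=3b +978.261ms=3b
3) 1956.522ms=6b +978.261ms=3b
4) 2934.783ms=9b +326.087ms=1b
5) 3260.87ms=10b +326.087ms=1b
6) 3586.957ms=11b +326.087ms=1b
Σ=12b of 12 (184bpm 6/8) — PASS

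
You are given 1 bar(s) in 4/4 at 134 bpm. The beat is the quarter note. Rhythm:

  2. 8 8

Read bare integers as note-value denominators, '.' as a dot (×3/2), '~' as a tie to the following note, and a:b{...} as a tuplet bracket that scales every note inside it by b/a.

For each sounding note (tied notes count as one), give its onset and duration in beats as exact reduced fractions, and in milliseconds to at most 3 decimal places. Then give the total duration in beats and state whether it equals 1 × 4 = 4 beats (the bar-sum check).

1) 0.0ms=0b +1343.284ms=3b
2) 1343.284ms=3b +223.881ms=1/2b
3) 1567.164ms=7/2b +223.881ms=1/2b
Σ=4b of 4 (134bpm 4/4) — PASS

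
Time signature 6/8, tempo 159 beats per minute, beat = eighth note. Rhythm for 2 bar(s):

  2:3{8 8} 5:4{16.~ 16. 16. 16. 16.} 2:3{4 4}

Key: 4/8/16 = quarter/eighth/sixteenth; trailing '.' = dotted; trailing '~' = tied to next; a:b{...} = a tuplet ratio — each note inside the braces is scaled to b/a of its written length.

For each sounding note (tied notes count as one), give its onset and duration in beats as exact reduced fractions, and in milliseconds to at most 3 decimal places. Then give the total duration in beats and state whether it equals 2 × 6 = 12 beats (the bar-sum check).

1) 0.0ms=0b +566.038ms=3/2b
2) 566.038ms=3/2b +566.038ms=3/2b
3) 1132.075ms=3b +452.83ms=6/5b
4) 1584.906ms=21/5b +226.415ms=3/5b
5) 1811.321ms=24/5b +226.415ms=3/5b
6) 2037.736ms=27/5b +226.415ms=3/5b
7) 2264.151ms=6b +1132.075ms=3b
8) 3396.226ms=9b +1132.075ms=3b
Σ=12b of 12 (159bpm 6/8) — PASS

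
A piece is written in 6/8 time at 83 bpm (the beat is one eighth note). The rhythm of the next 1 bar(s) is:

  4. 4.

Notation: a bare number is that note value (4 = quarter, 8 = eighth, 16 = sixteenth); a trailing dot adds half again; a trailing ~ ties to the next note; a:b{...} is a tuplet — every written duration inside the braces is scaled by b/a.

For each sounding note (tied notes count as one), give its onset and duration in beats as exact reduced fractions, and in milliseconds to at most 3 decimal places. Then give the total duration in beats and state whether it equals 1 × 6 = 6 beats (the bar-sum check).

1) 0.0ms=0b +2168.675ms=3b
2) 2168.675ms=3b +2168.675ms=3b
Σ=6b of 6 (83bpm 6/8) — PASS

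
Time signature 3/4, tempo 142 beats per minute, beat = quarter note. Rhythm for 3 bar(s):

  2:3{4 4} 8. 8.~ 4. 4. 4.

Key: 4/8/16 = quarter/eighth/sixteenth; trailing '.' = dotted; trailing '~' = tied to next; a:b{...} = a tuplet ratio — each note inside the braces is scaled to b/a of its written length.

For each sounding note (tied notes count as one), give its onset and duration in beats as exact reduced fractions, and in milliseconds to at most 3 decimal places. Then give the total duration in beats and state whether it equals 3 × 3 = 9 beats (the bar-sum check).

1) 0.0ms=0b +633.803ms=3/2b
2) 633.803ms=3/2b +633.803ms=3/2b
3) 1267.606ms=3b +316.901ms=3/4b
4) 1584.507ms=15/4b +950.704ms=9/4b
5) 2535.211ms=6b +633.803ms=3/2b
6) 3169.014ms=15/2b +633.803ms=3/2b
Σ=9b of 9 (142bpm 3/4) — PASS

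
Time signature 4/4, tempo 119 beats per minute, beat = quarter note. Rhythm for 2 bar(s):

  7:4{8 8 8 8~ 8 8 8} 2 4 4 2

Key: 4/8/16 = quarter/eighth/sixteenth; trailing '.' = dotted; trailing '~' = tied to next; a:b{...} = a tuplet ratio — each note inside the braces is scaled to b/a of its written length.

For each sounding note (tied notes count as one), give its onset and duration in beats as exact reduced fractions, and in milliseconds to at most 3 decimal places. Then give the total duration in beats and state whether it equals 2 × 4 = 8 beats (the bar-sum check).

1) 0.0ms=0b +144.058ms=2/7b
2) 144.058ms=2/7b +144.058ms=2/7b
3) 288.115ms=4/7b +144.058ms=2/7b
4) 432.173ms=6/7b +288.115ms=4/7b
5) 720.288ms=10/7b +144.058ms=2/7b
6) 864.346ms=12/7b +144.058ms=2/7b
7) 1008.403ms=2b +1008.403ms=2b
8) 2016.807ms=4b +504.202ms=1b
9) 2521.008ms=5b +504.202ms=1b
10) 3025.21ms=6b +1008.403ms=2b
Σ=8b of 8 (119bpm 4/4) — PASS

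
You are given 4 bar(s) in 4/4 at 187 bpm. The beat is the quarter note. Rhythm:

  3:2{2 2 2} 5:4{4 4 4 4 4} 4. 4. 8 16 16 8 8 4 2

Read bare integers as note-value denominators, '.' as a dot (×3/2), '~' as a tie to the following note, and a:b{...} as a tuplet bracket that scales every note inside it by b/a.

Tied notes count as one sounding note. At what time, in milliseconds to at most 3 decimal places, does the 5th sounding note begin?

note 5 onset = 24/5b = 1540.107ms

1. 0.0ms @ 0 + 427.807ms (4/3)
2. 427.807ms @ 4/3 + 427.807ms (4/3)
3. 855.615ms @ 8/3 + 427.807ms (4/3)
4. 1283.422ms @ 4 + 256.684ms (4/5)
5. 1540.107ms @ 24/5 + 256.684ms (4/5)
6. 1796.791ms @ 28/5 + 256.684ms (4/5)
7. 2053.476ms @ 32/5 + 256.684ms (4/5)
8. 2310.16ms @ 36/5 + 256.684ms (4/5)
9. 2566.845ms @ 8 + 481.283ms (3/2)
10. 3048.128ms @ 19/2 + 481.283ms (3/2)
11. 3529.412ms @ 11 + 160.428ms (1/2)
12. 3689.84ms @ 23/2 + 80.214ms (1/4)
13. 3770.053ms @ 47/4 + 80.214ms (1/4)
14. 3850.267ms @ 12 + 160.428ms (1/2)
15. 4010.695ms @ 25/2 + 160.428ms (1/2)
16. 4171.123ms @ 13 + 320.856ms (1)
17. 4491.979ms @ 14 + 641.711ms (2)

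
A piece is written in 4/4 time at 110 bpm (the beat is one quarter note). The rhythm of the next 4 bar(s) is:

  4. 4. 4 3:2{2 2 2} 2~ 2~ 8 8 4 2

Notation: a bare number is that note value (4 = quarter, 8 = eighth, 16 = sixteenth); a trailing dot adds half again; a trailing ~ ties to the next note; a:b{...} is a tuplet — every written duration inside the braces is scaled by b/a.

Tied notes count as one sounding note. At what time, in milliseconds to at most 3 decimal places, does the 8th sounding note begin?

1. 0.0ms @ 0 + 818.182ms (3/2)
2. 818.182ms @ 3/2 + 818.182ms (3/2)
3. 1636.364ms @ 3 + 545.455ms (1)
4. 2181.818ms @ 4 + 727.273ms (4/3)
5. 2909.091ms @ 16/3 + 727.273ms (4/3)
6. 3636.364ms @ 20/3 + 727.273ms (4/3)
7. 4363.636ms @ 8 + 2454.545ms (9/2)
8. 6818.182ms @ 25/2 + 272.727ms (1/2)
9. 7090.909ms @ 13 + 545.455ms (1)
10. 7636.364ms @ 14 + 1090.909ms (2)

note 8 onset = 25/2b = 6818.182ms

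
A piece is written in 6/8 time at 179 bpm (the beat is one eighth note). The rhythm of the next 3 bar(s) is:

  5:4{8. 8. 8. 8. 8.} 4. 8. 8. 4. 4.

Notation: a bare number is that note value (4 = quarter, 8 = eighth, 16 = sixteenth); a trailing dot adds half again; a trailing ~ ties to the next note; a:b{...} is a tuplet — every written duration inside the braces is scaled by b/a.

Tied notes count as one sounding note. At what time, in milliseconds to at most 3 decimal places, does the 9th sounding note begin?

note 9 onset = 12b = 4022.346ms

1. 0.0ms @ 0 + 402.235ms (6/5)
2. 402.235ms @ 6/5 + 402.235ms (6/5)
3. 804.469ms @ 12/5 + 402.235ms (6/5)
4. 1206.704ms @ 18/5 + 402.235ms (6/5)
5. 1608.939ms @ 24/5 + 402.235ms (6/5)
6. 2011.173ms @ 6 + 1005.587ms (3)
7. 3016.76ms @ 9 + 502.793ms (3/2)
8. 3519.553ms @ 21/2 + 502.793ms (3/2)
9. 4022.346ms @ 12 + 1005.587ms (3)
10. 5027.933ms @ 15 + 1005.587ms (3)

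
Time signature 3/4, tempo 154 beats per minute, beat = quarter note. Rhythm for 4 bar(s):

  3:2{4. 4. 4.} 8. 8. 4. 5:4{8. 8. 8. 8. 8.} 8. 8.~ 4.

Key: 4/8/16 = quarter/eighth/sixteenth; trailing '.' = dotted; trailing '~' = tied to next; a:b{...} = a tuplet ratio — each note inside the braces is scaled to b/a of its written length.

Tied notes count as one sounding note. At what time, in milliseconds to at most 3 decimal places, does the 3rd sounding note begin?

note 3 onset = 2b = 779.221ms

1. 0.0ms @ 0 + 389.61ms (1)
2. 389.61ms @ 1 + 389.61ms (1)
3. 779.221ms @ 2 + 389.61ms (1)
4. 1168.831ms @ 3 + 292.208ms (3/4)
5. 1461.039ms @ 15/4 + 292.208ms (3/4)
6. 1753.247ms @ 9/2 + 584.416ms (3/2)
7. 2337.662ms @ 6 + 233.766ms (3/5)
8. 2571.429ms @ 33/5 + 233.766ms (3/5)
9. 2805.195ms @ 36/5 + 233.766ms (3/5)
10. 3038.961ms @ 39/5 + 233.766ms (3/5)
11. 3272.727ms @ 42/5 + 233.766ms (3/5)
12. 3506.494ms @ 9 + 292.208ms (3/4)
13. 3798.701ms @ 39/4 + 876.623ms (9/4)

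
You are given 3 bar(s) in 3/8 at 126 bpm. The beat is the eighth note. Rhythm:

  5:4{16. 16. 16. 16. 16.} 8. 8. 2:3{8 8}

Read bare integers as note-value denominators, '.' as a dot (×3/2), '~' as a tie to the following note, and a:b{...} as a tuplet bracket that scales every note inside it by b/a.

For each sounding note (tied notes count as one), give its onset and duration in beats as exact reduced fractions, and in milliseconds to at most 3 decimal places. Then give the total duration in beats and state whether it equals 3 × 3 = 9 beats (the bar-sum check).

1) 0.0ms=0b +285.714ms=3/5b
2) 285.714ms=3/5b +285.714ms=3/5b
3) 571.429ms=6/5b +285.714ms=3/5b
4) 857.143ms=9/5b +285.714ms=3/5b
5) 1142.857ms=12/5b +285.714ms=3/5b
6) 1428.571ms=3b +714.286ms=3/2b
7) 2142.857ms=9/2b +714.286ms=3/2b
8) 2857.143ms=6b +714.286ms=3/2b
9) 3571.429ms=15/2b +714.286ms=3/2b
Σ=9b of 9 (126bpm 3/8) — PASS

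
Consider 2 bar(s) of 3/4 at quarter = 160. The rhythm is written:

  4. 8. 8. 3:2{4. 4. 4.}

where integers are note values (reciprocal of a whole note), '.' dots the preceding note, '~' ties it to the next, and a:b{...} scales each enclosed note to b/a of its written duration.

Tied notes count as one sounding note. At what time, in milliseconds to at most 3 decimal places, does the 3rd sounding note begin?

note 3 onset = 9/4b = 843.75ms

1. 0.0ms @ 0 + 562.5ms (3/2)
2. 562.5ms @ 3/2 + 281.25ms (3/4)
3. 843.75ms @ 9/4 + 281.25ms (3/4)
4. 1125.0ms @ 3 + 375.0ms (1)
5. 1500.0ms @ 4 + 375.0ms (1)
6. 1875.0ms @ 5 + 375.0ms (1)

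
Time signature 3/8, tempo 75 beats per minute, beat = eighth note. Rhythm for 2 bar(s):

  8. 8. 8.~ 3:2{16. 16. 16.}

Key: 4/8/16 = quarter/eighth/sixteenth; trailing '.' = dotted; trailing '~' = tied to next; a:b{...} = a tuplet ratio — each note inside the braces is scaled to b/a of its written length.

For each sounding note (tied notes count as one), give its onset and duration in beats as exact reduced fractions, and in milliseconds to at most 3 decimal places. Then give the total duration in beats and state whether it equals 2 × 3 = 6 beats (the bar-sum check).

1) 0.0ms=0b +1200.0ms=3/2b
2) 1200.0ms=3/2b +1200.0ms=3/2b
3) 2400.0ms=3b +1600.0ms=2b
4) 4000.0ms=5b +400.0ms=1/2b
5) 4400.0ms=11/2b +400.0ms=1/2b
Σ=6b of 6 (75bpm 3/8) — PASS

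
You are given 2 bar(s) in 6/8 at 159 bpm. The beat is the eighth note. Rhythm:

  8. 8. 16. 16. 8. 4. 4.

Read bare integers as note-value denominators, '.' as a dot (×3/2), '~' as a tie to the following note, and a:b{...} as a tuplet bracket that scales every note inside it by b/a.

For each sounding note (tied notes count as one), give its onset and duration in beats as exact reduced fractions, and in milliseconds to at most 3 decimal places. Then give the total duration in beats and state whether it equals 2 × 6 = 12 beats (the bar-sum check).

1) 0.0ms=0b +566.038ms=3/2b
2) 566.038ms=3/2b +566.038ms=3/2b
3) 1132.075ms=3b +283.019ms=3/4b
4) 1415.094ms=15/4b +283.019ms=3/4b
5) 1698.113ms=9/2b +566.038ms=3/2b
6) 2264.151ms=6b +1132.075ms=3b
7) 3396.226ms=9b +1132.075ms=3b
Σ=12b of 12 (159bpm 6/8) — PASS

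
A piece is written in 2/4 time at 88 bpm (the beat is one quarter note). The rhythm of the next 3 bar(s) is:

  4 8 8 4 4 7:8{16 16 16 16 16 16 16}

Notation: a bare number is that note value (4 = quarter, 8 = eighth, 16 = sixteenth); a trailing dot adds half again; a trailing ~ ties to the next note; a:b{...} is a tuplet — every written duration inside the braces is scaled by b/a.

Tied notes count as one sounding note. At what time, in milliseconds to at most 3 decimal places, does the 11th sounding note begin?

1. 0.0ms @ 0 + 681.818ms (1)
2. 681.818ms @ 1 + 340.909ms (1/2)
3. 1022.727ms @ 3/2 + 340.909ms (1/2)
4. 1363.636ms @ 2 + 681.818ms (1)
5. 2045.455ms @ 3 + 681.818ms (1)
6. 2727.273ms @ 4 + 194.805ms (2/7)
7. 2922.078ms @ 30/7 + 194.805ms (2/7)
8. 3116.883ms @ 32/7 + 194.805ms (2/7)
9. 3311.688ms @ 34/7 + 194.805ms (2/7)
10. 3506.494ms @ 36/7 + 194.805ms (2/7)
11. 3701.299ms @ 38/7 + 194.805ms (2/7)
12. 3896.104ms @ 40/7 + 194.805ms (2/7)

note 11 onset = 38/7b = 3701.299ms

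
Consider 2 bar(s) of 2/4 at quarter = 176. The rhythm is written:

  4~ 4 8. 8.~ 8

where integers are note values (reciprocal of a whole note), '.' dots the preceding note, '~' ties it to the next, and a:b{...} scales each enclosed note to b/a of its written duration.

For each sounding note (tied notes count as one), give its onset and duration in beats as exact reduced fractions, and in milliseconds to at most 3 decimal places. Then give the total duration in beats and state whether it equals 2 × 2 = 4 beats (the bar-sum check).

1) 0.0ms=0b +681.818ms=2b
2) 681.818ms=2b +255.682ms=3/4b
3) 937.5ms=11/4b +426.136ms=5/4b
Σ=4b of 4 (176bpm 2/4) — PASS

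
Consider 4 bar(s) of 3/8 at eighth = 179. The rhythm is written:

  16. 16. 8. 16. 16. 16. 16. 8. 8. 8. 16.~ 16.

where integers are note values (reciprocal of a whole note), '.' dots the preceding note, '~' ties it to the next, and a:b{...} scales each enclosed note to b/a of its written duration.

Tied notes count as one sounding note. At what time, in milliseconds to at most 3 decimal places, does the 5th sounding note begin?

1. 0.0ms @ 0 + 251.397ms (3/4)
2. 251.397ms @ 3/4 + 251.397ms (3/4)
3. 502.793ms @ 3/2 + 502.793ms (3/2)
4. 1005.587ms @ 3 + 251.397ms (3/4)
5. 1256.983ms @ 15/4 + 251.397ms (3/4)
6. 1508.38ms @ 9/2 + 251.397ms (3/4)
7. 1759.777ms @ 21/4 + 251.397ms (3/4)
8. 2011.173ms @ 6 + 502.793ms (3/2)
9. 2513.966ms @ 15/2 + 502.793ms (3/2)
10. 3016.76ms @ 9 + 502.793ms (3/2)
11. 3519.553ms @ 21/2 + 502.793ms (3/2)

note 5 onset = 15/4b = 1256.983ms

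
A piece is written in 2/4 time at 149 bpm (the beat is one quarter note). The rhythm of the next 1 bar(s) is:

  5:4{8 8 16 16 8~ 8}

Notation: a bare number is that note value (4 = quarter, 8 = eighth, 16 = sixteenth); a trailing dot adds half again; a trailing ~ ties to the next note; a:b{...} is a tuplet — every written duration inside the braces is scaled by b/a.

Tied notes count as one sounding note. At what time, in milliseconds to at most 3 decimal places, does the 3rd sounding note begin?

note 3 onset = 4/5b = 322.148ms

1. 0.0ms @ 0 + 161.074ms (2/5)
2. 161.074ms @ 2/5 + 161.074ms (2/5)
3. 322.148ms @ 4/5 + 80.537ms (1/5)
4. 402.685ms @ 1 + 80.537ms (1/5)
5. 483.221ms @ 6/5 + 322.148ms (4/5)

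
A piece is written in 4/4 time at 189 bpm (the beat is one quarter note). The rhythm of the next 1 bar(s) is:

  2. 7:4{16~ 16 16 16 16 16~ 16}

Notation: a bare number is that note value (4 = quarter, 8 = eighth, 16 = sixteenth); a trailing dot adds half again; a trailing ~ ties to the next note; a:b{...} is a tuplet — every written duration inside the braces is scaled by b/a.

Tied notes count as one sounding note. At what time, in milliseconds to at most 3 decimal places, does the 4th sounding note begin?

1. 0.0ms @ 0 + 952.381ms (3)
2. 952.381ms @ 3 + 90.703ms (2/7)
3. 1043.084ms @ 23/7 + 45.351ms (1/7)
4. 1088.435ms @ 24/7 + 45.351ms (1/7)
5. 1133.787ms @ 25/7 + 45.351ms (1/7)
6. 1179.138ms @ 26/7 + 90.703ms (2/7)

note 4 onset = 24/7b = 1088.435ms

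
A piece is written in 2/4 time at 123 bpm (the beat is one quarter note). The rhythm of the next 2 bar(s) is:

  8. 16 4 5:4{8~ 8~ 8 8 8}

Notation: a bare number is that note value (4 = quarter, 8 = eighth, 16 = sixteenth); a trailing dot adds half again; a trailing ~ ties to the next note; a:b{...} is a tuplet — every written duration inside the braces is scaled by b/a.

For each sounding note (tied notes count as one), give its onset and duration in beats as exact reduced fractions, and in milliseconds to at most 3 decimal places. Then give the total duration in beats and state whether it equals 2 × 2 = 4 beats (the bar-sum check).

1) 0.0ms=0b +365.854ms=3/4b
2) 365.854ms=3/4b +121.951ms=1/4b
3) 487.805ms=1b +487.805ms=1b
4) 975.61ms=2b +585.366ms=6/5b
5) 1560.976ms=16/5b +195.122ms=2/5b
6) 1756.098ms=18/5b +195.122ms=2/5b
Σ=4b of 4 (123bpm 2/4) — PASS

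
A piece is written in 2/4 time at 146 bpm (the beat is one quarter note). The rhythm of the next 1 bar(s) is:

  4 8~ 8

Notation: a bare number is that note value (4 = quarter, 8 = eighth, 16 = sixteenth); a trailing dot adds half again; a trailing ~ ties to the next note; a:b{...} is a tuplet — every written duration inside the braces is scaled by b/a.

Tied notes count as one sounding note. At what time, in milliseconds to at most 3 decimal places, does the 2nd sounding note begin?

1. 0.0ms @ 0 + 410.959ms (1)
2. 410.959ms @ 1 + 410.959ms (1)

note 2 onset = 1b = 410.959ms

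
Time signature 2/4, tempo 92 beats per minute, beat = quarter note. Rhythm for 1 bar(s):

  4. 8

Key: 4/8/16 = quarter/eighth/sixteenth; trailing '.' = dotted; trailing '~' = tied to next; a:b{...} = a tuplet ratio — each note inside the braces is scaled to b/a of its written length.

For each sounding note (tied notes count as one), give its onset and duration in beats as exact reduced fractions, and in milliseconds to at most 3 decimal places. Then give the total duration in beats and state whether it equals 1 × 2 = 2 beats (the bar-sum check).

1) 0.0ms=0b +978.261ms=3/2b
2) 978.261ms=3/2b +326.087ms=1/2b
Σ=2b of 2 (92bpm 2/4) — PASS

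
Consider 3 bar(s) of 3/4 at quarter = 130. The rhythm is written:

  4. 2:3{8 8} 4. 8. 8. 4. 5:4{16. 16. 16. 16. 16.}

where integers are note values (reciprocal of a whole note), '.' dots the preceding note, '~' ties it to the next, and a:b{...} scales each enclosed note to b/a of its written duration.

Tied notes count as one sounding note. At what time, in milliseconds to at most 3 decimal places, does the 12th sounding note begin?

1. 0.0ms @ 0 + 692.308ms (3/2)
2. 692.308ms @ 3/2 + 346.154ms (3/4)
3. 1038.462ms @ 9/4 + 346.154ms (3/4)
4. 1384.615ms @ 3 + 692.308ms (3/2)
5. 2076.923ms @ 9/2 + 346.154ms (3/4)
6. 2423.077ms @ 21/4 + 346.154ms (3/4)
7. 2769.231ms @ 6 + 692.308ms (3/2)
8. 3461.538ms @ 15/2 + 138.462ms (3/10)
9. 3600.0ms @ 39/5 + 138.462ms (3/10)
10. 3738.462ms @ 81/10 + 138.462ms (3/10)
11. 3876.923ms @ 42/5 + 138.462ms (3/10)
12. 4015.385ms @ 87/10 + 138.462ms (3/10)

note 12 onset = 87/10b = 4015.385ms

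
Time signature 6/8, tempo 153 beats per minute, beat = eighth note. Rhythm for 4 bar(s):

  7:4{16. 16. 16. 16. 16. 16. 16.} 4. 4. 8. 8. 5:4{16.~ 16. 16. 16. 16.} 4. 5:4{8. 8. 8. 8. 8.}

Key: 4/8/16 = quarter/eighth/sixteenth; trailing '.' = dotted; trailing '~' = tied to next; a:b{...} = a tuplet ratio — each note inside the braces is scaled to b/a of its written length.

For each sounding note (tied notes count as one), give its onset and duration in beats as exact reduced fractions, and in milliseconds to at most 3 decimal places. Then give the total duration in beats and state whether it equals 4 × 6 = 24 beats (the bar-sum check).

1) 0.0ms=0b +168.067ms=3/7b
2) 168.067ms=3/7b +168.067ms=3/7b
3) 336.134ms=6/7b +168.067ms=3/7b
4) 504.202ms=9/7b +168.067ms=3/7b
5) 672.269ms=12/7b +168.067ms=3/7b
6) 840.336ms=15/7b +168.067ms=3/7b
7) 1008.403ms=18/7b +168.067ms=3/7b
8) 1176.471ms=3b +1176.471ms=3b
9) 2352.941ms=6b +1176.471ms=3b
10) 3529.412ms=9b +588.235ms=3/2b
11) 4117.647ms=21/2b +588.235ms=3/2b
12) 4705.882ms=12b +470.588ms=6/5b
13) 5176.471ms=66/5b +235.294ms=3/5b
14) 5411.765ms=69/5b +235.294ms=3/5b
15) 5647.059ms=72/5b +235.294ms=3/5b
16) 5882.353ms=15b +1176.471ms=3b
17) 7058.824ms=18b +470.588ms=6/5b
18) 7529.412ms=96/5b +470.588ms=6/5b
19) 8000.0ms=102/5b +470.588ms=6/5b
20) 8470.588ms=108/5b +470.588ms=6/5b
21) 8941.176ms=114/5b +470.588ms=6/5b
Σ=24b of 24 (153bpm 6/8) — PASS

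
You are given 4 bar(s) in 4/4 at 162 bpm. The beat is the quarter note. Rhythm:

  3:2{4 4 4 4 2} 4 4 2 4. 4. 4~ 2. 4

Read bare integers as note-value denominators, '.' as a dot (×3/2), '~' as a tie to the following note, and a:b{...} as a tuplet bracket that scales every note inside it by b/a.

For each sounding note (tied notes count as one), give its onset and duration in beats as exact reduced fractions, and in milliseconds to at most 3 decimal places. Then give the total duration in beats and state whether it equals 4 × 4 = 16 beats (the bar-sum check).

1) 0.0ms=0b +246.914ms=2/3b
2) 246.914ms=2/3b +246.914ms=2/3b
3) 493.827ms=4/3b +246.914ms=2/3b
4) 740.741ms=2b +246.914ms=2/3b
5) 987.654ms=8/3b +493.827ms=4/3b
6) 1481.481ms=4b +370.37ms=1b
7) 1851.852ms=5b +370.37ms=1b
8) 2222.222ms=6b +740.741ms=2b
9) 2962.963ms=8b +555.556ms=3/2b
10) 3518.519ms=19/2b +555.556ms=3/2b
11) 4074.074ms=11b +1481.481ms=4b
12) 5555.556ms=15b +370.37ms=1b
Σ=16b of 16 (162bpm 4/4) — PASS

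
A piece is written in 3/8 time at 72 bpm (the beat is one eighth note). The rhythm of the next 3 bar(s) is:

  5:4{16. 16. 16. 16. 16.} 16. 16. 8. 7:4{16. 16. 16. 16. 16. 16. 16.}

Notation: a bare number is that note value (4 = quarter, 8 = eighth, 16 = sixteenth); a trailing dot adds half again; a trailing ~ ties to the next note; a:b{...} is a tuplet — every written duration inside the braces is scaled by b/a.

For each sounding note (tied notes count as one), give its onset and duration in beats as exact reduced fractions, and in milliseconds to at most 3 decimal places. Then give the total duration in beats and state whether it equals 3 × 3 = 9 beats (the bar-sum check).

1) 0.0ms=0b +500.0ms=3/5b
2) 500.0ms=3/5b +500.0ms=3/5b
3) 1000.0ms=6/5b +500.0ms=3/5b
4) 1500.0ms=9/5b +500.0ms=3/5b
5) 2000.0ms=12/5b +500.0ms=3/5b
6) 2500.0ms=3b +625.0ms=3/4b
7) 3125.0ms=15/4b +625.0ms=3/4b
8) 3750.0ms=9/2b +1250.0ms=3/2b
9) 5000.0ms=6b +357.143ms=3/7b
10) 5357.143ms=45/7b +357.143ms=3/7b
11) 5714.286ms=48/7b +357.143ms=3/7b
12) 6071.429ms=51/7b +357.143ms=3/7b
13) 6428.571ms=54/7b +357.143ms=3/7b
14) 6785.714ms=57/7b +357.143ms=3/7b
15) 7142.857ms=60/7b +357.143ms=3/7b
Σ=9b of 9 (72bpm 3/8) — PASS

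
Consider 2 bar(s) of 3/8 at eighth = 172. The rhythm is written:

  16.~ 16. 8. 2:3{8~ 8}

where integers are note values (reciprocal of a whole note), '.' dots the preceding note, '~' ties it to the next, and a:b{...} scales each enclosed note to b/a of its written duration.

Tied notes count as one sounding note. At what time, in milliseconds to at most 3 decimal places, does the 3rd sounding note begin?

note 3 onset = 3b = 1046.512ms

1. 0.0ms @ 0 + 523.256ms (3/2)
2. 523.256ms @ 3/2 + 523.256ms (3/2)
3. 1046.512ms @ 3 + 1046.512ms (3)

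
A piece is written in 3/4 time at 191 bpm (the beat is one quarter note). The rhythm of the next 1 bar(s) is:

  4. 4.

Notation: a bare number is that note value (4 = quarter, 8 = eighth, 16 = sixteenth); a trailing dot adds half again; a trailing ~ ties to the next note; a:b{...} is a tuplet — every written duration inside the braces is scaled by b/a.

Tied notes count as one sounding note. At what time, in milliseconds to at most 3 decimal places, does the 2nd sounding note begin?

1. 0.0ms @ 0 + 471.204ms (3/2)
2. 471.204ms @ 3/2 + 471.204ms (3/2)

note 2 onset = 3/2b = 471.204ms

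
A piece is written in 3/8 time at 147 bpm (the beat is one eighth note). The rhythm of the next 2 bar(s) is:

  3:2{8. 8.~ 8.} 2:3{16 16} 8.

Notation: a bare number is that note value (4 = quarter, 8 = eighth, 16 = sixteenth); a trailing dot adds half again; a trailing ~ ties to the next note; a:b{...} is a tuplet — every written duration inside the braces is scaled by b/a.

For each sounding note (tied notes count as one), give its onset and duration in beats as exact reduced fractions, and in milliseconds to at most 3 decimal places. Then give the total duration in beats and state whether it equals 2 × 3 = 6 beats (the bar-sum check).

1) 0.0ms=0b +408.163ms=1b
2) 408.163ms=1b +816.327ms=2b
3) 1224.49ms=3b +306.122ms=3/4b
4) 1530.612ms=15/4b +306.122ms=3/4b
5) 1836.735ms=9/2b +612.245ms=3/2b
Σ=6b of 6 (147bpm 3/8) — PASS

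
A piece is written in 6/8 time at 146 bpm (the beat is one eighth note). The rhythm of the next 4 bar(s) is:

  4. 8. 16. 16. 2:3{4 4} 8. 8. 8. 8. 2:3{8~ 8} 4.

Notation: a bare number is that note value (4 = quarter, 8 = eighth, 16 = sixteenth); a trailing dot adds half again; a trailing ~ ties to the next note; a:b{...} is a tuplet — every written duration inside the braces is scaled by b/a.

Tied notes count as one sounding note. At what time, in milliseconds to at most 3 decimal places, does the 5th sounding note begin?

note 5 onset = 6b = 2465.753ms

1. 0.0ms @ 0 + 1232.877ms (3)
2. 1232.877ms @ 3 + 616.438ms (3/2)
3. 1849.315ms @ 9/2 + 308.219ms (3/4)
4. 2157.534ms @ 21/4 + 308.219ms (3/4)
5. 2465.753ms @ 6 + 1232.877ms (3)
6. 3698.63ms @ 9 + 1232.877ms (3)
7. 4931.507ms @ 12 + 616.438ms (3/2)
8. 5547.945ms @ 27/2 + 616.438ms (3/2)
9. 6164.384ms @ 15 + 616.438ms (3/2)
10. 6780.822ms @ 33/2 + 616.438ms (3/2)
11. 7397.26ms @ 18 + 1232.877ms (3)
12. 8630.137ms @ 21 + 1232.877ms (3)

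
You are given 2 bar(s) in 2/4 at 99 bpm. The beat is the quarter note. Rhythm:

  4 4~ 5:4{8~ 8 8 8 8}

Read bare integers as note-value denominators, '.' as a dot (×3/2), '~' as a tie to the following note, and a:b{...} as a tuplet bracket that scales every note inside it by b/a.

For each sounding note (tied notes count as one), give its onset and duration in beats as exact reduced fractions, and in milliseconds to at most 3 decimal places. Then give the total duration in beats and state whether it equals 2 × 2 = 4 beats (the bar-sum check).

1) 0.0ms=0b +606.061ms=1b
2) 606.061ms=1b +1090.909ms=9/5b
3) 1696.97ms=14/5b +242.424ms=2/5b
4) 1939.394ms=16/5b +242.424ms=2/5b
5) 2181.818ms=18/5b +242.424ms=2/5b
Σ=4b of 4 (99bpm 2/4) — PASS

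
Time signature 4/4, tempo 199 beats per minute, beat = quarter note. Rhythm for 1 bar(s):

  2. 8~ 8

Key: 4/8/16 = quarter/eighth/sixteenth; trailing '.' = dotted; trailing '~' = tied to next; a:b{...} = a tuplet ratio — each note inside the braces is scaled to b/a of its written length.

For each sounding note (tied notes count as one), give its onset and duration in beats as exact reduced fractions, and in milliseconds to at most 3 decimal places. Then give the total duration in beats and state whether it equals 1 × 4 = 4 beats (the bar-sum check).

1) 0.0ms=0b +904.523ms=3b
2) 904.523ms=3b +301.508ms=1b
Σ=4b of 4 (199bpm 4/4) — PASS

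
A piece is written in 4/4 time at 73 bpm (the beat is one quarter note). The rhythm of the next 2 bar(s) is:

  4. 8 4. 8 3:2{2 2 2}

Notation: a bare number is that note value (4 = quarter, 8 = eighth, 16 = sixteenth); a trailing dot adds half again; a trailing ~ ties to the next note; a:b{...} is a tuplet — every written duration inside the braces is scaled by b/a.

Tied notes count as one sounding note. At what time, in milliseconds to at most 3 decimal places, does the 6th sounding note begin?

note 6 onset = 16/3b = 4383.562ms

1. 0.0ms @ 0 + 1232.877ms (3/2)
2. 1232.877ms @ 3/2 + 410.959ms (1/2)
3. 1643.836ms @ 2 + 1232.877ms (3/2)
4. 2876.712ms @ 7/2 + 410.959ms (1/2)
5. 3287.671ms @ 4 + 1095.89ms (4/3)
6. 4383.562ms @ 16/3 + 1095.89ms (4/3)
7. 5479.452ms @ 20/3 + 1095.89ms (4/3)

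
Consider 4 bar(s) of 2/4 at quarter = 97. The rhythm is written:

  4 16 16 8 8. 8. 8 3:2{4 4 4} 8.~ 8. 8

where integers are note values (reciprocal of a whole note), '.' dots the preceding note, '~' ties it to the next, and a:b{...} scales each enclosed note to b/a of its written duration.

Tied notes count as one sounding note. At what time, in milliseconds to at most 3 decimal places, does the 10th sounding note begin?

note 10 onset = 16/3b = 3298.969ms

1. 0.0ms @ 0 + 618.557ms (1)
2. 618.557ms @ 1 + 154.639ms (1/4)
3. 773.196ms @ 5/4 + 154.639ms (1/4)
4. 927.835ms @ 3/2 + 309.278ms (1/2)
5. 1237.113ms @ 2 + 463.918ms (3/4)
6. 1701.031ms @ 11/4 + 463.918ms (3/4)
7. 2164.948ms @ 7/2 + 309.278ms (1/2)
8. 2474.227ms @ 4 + 412.371ms (2/3)
9. 2886.598ms @ 14/3 + 412.371ms (2/3)
10. 3298.969ms @ 16/3 + 412.371ms (2/3)
11. 3711.34ms @ 6 + 927.835ms (3/2)
12. 4639.175ms @ 15/2 + 309.278ms (1/2)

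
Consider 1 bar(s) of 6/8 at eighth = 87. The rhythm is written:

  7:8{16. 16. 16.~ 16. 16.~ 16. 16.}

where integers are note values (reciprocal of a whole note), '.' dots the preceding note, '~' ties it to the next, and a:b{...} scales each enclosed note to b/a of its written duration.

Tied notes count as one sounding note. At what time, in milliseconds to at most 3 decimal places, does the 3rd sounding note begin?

note 3 onset = 12/7b = 1182.266ms

1. 0.0ms @ 0 + 591.133ms (6/7)
2. 591.133ms @ 6/7 + 591.133ms (6/7)
3. 1182.266ms @ 12/7 + 1182.266ms (12/7)
4. 2364.532ms @ 24/7 + 1182.266ms (12/7)
5. 3546.798ms @ 36/7 + 591.133ms (6/7)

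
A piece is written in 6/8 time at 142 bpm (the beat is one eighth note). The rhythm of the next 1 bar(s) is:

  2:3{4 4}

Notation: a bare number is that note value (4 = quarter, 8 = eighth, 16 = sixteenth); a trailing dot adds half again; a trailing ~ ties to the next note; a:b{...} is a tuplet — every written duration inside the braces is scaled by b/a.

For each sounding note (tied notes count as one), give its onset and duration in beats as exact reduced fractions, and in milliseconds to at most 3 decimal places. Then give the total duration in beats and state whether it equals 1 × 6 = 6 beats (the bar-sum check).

1) 0.0ms=0b +1267.606ms=3b
2) 1267.606ms=3b +1267.606ms=3b
Σ=6b of 6 (142bpm 6/8) — PASS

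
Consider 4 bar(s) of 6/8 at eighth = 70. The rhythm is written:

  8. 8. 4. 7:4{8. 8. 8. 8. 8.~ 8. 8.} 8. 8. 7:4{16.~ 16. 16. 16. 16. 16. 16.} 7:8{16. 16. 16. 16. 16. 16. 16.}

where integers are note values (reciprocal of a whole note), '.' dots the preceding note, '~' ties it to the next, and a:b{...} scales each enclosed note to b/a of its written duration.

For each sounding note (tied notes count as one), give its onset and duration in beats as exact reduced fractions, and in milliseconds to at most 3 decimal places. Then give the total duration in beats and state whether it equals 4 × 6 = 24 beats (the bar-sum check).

1) 0.0ms=0b +1285.714ms=3/2b
2) 1285.714ms=3/2b +1285.714ms=3/2b
3) 2571.429ms=3b +2571.429ms=3b
4) 5142.857ms=6b +734.694ms=6/7b
5) 5877.551ms=48/7b +734.694ms=6/7b
6) 6612.245ms=54/7b +734.694ms=6/7b
7) 7346.939ms=60/7b +734.694ms=6/7b
8) 8081.633ms=66/7b +1469.388ms=12/7b
9) 9551.02ms=78/7b +734.694ms=6/7b
10) 10285.714ms=12b +1285.714ms=3/2b
11) 11571.429ms=27/2b +1285.714ms=3/2b
12) 12857.143ms=15b +734.694ms=6/7b
13) 13591.837ms=111/7b +367.347ms=3/7b
14) 13959.184ms=114/7b +367.347ms=3/7b
15) 14326.531ms=117/7b +367.347ms=3/7b
16) 14693.878ms=120/7b +367.347ms=3/7b
17) 15061.224ms=123/7b +367.347ms=3/7b
18) 15428.571ms=18b +734.694ms=6/7b
19) 16163.265ms=132/7b +734.694ms=6/7b
20) 16897.959ms=138/7b +734.694ms=6/7b
21) 17632.653ms=144/7b +734.694ms=6/7b
22) 18367.347ms=150/7b +734.694ms=6/7b
23) 19102.041ms=156/7b +734.694ms=6/7b
24) 19836.735ms=162/7b +734.694ms=6/7b
Σ=24b of 24 (70bpm 6/8) — PASS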